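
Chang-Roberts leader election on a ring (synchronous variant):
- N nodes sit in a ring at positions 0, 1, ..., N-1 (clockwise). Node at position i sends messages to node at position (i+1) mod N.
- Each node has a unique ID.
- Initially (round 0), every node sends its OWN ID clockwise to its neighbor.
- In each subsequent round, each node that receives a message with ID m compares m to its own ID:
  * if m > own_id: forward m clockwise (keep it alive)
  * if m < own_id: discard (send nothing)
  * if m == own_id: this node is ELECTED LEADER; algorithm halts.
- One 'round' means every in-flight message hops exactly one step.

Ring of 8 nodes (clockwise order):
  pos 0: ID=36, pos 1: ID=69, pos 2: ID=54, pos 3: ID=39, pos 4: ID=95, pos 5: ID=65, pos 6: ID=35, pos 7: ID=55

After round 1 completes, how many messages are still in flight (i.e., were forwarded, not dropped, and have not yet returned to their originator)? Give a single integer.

Answer: 5

Derivation:
Round 1: pos1(id69) recv 36: drop; pos2(id54) recv 69: fwd; pos3(id39) recv 54: fwd; pos4(id95) recv 39: drop; pos5(id65) recv 95: fwd; pos6(id35) recv 65: fwd; pos7(id55) recv 35: drop; pos0(id36) recv 55: fwd
After round 1: 5 messages still in flight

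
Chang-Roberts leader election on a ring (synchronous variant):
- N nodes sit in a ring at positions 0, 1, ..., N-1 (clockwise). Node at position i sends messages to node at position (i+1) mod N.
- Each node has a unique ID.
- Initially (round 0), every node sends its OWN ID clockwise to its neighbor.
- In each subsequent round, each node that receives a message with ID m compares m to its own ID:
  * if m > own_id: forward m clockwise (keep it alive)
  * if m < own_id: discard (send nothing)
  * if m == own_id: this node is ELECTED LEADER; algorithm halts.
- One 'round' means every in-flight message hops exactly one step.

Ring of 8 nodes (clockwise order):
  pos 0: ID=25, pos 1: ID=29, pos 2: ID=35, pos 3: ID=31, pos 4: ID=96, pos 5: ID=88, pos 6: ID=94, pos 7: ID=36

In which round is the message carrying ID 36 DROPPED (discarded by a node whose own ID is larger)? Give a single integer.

Round 1: pos1(id29) recv 25: drop; pos2(id35) recv 29: drop; pos3(id31) recv 35: fwd; pos4(id96) recv 31: drop; pos5(id88) recv 96: fwd; pos6(id94) recv 88: drop; pos7(id36) recv 94: fwd; pos0(id25) recv 36: fwd
Round 2: pos4(id96) recv 35: drop; pos6(id94) recv 96: fwd; pos0(id25) recv 94: fwd; pos1(id29) recv 36: fwd
Round 3: pos7(id36) recv 96: fwd; pos1(id29) recv 94: fwd; pos2(id35) recv 36: fwd
Round 4: pos0(id25) recv 96: fwd; pos2(id35) recv 94: fwd; pos3(id31) recv 36: fwd
Round 5: pos1(id29) recv 96: fwd; pos3(id31) recv 94: fwd; pos4(id96) recv 36: drop
Round 6: pos2(id35) recv 96: fwd; pos4(id96) recv 94: drop
Round 7: pos3(id31) recv 96: fwd
Round 8: pos4(id96) recv 96: ELECTED
Message ID 36 originates at pos 7; dropped at pos 4 in round 5

Answer: 5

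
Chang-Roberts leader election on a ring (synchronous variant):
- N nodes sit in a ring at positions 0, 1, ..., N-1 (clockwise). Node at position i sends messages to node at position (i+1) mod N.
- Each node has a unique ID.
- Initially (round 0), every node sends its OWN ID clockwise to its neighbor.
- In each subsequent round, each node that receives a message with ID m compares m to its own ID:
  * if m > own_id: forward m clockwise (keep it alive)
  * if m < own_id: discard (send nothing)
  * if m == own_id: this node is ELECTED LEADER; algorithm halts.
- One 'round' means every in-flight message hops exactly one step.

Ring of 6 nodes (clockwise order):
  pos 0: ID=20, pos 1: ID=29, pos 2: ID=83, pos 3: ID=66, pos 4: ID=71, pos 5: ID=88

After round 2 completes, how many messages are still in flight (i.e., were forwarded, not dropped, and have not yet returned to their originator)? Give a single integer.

Round 1: pos1(id29) recv 20: drop; pos2(id83) recv 29: drop; pos3(id66) recv 83: fwd; pos4(id71) recv 66: drop; pos5(id88) recv 71: drop; pos0(id20) recv 88: fwd
Round 2: pos4(id71) recv 83: fwd; pos1(id29) recv 88: fwd
After round 2: 2 messages still in flight

Answer: 2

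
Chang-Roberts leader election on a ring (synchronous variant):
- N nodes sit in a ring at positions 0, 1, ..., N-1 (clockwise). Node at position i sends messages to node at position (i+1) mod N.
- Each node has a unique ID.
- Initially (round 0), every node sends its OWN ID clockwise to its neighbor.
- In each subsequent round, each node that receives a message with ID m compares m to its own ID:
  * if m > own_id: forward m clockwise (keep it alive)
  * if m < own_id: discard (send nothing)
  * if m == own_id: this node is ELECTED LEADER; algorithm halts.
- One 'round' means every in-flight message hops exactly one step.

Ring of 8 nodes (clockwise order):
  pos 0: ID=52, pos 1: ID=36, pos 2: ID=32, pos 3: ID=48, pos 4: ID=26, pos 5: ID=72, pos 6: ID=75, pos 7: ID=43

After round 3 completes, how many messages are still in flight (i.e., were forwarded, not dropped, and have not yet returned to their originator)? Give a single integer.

Answer: 2

Derivation:
Round 1: pos1(id36) recv 52: fwd; pos2(id32) recv 36: fwd; pos3(id48) recv 32: drop; pos4(id26) recv 48: fwd; pos5(id72) recv 26: drop; pos6(id75) recv 72: drop; pos7(id43) recv 75: fwd; pos0(id52) recv 43: drop
Round 2: pos2(id32) recv 52: fwd; pos3(id48) recv 36: drop; pos5(id72) recv 48: drop; pos0(id52) recv 75: fwd
Round 3: pos3(id48) recv 52: fwd; pos1(id36) recv 75: fwd
After round 3: 2 messages still in flight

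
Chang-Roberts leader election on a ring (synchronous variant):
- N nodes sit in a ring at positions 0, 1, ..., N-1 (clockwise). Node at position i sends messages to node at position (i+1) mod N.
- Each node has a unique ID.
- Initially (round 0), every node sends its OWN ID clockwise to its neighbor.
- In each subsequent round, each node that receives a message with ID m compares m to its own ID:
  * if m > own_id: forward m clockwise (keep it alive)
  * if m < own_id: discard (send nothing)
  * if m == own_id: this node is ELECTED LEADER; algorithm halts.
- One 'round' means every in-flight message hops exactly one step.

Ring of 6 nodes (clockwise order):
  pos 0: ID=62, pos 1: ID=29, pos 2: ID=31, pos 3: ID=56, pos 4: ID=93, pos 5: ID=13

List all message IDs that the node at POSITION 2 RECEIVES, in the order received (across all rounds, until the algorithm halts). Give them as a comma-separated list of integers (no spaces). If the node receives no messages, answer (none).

Round 1: pos1(id29) recv 62: fwd; pos2(id31) recv 29: drop; pos3(id56) recv 31: drop; pos4(id93) recv 56: drop; pos5(id13) recv 93: fwd; pos0(id62) recv 13: drop
Round 2: pos2(id31) recv 62: fwd; pos0(id62) recv 93: fwd
Round 3: pos3(id56) recv 62: fwd; pos1(id29) recv 93: fwd
Round 4: pos4(id93) recv 62: drop; pos2(id31) recv 93: fwd
Round 5: pos3(id56) recv 93: fwd
Round 6: pos4(id93) recv 93: ELECTED

Answer: 29,62,93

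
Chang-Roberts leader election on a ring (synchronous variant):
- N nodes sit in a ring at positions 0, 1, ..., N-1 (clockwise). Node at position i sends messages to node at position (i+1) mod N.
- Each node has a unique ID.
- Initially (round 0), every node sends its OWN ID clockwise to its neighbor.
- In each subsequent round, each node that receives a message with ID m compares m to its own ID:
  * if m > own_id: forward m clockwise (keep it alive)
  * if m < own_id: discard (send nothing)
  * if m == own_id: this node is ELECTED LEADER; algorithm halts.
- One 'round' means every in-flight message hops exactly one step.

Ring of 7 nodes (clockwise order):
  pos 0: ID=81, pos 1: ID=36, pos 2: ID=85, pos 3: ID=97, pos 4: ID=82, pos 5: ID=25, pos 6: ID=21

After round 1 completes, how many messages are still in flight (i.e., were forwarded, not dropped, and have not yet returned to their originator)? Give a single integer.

Answer: 4

Derivation:
Round 1: pos1(id36) recv 81: fwd; pos2(id85) recv 36: drop; pos3(id97) recv 85: drop; pos4(id82) recv 97: fwd; pos5(id25) recv 82: fwd; pos6(id21) recv 25: fwd; pos0(id81) recv 21: drop
After round 1: 4 messages still in flight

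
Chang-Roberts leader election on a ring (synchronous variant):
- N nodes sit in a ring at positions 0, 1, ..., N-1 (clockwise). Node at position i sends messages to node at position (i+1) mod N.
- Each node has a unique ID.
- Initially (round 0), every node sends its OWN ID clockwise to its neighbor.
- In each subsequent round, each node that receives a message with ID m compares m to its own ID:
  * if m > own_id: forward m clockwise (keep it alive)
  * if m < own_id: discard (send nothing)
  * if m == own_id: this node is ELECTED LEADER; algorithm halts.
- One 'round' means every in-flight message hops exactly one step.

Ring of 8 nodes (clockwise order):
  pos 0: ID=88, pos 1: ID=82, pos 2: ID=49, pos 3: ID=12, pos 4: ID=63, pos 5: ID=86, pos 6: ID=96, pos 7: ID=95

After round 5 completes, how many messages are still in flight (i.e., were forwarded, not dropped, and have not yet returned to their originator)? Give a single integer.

Round 1: pos1(id82) recv 88: fwd; pos2(id49) recv 82: fwd; pos3(id12) recv 49: fwd; pos4(id63) recv 12: drop; pos5(id86) recv 63: drop; pos6(id96) recv 86: drop; pos7(id95) recv 96: fwd; pos0(id88) recv 95: fwd
Round 2: pos2(id49) recv 88: fwd; pos3(id12) recv 82: fwd; pos4(id63) recv 49: drop; pos0(id88) recv 96: fwd; pos1(id82) recv 95: fwd
Round 3: pos3(id12) recv 88: fwd; pos4(id63) recv 82: fwd; pos1(id82) recv 96: fwd; pos2(id49) recv 95: fwd
Round 4: pos4(id63) recv 88: fwd; pos5(id86) recv 82: drop; pos2(id49) recv 96: fwd; pos3(id12) recv 95: fwd
Round 5: pos5(id86) recv 88: fwd; pos3(id12) recv 96: fwd; pos4(id63) recv 95: fwd
After round 5: 3 messages still in flight

Answer: 3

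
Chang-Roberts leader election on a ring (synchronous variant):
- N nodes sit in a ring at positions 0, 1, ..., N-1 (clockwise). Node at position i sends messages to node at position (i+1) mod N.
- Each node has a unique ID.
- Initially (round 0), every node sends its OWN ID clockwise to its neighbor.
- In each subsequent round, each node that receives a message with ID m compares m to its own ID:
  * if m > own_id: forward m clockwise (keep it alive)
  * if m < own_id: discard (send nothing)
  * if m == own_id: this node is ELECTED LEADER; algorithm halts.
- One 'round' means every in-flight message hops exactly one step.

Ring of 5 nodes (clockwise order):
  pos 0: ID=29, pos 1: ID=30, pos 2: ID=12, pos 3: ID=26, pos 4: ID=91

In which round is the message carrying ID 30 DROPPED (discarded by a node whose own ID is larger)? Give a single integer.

Answer: 3

Derivation:
Round 1: pos1(id30) recv 29: drop; pos2(id12) recv 30: fwd; pos3(id26) recv 12: drop; pos4(id91) recv 26: drop; pos0(id29) recv 91: fwd
Round 2: pos3(id26) recv 30: fwd; pos1(id30) recv 91: fwd
Round 3: pos4(id91) recv 30: drop; pos2(id12) recv 91: fwd
Round 4: pos3(id26) recv 91: fwd
Round 5: pos4(id91) recv 91: ELECTED
Message ID 30 originates at pos 1; dropped at pos 4 in round 3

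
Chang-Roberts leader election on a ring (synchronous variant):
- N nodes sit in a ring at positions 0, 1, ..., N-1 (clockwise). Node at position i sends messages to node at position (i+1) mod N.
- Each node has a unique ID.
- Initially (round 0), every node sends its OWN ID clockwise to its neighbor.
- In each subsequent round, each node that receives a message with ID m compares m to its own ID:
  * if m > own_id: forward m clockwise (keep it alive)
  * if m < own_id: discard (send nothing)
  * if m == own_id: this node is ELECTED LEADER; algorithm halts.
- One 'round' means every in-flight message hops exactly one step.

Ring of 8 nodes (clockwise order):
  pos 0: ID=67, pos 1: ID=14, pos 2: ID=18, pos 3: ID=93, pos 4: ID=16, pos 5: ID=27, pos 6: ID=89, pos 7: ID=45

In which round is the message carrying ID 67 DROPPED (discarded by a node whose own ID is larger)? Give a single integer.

Round 1: pos1(id14) recv 67: fwd; pos2(id18) recv 14: drop; pos3(id93) recv 18: drop; pos4(id16) recv 93: fwd; pos5(id27) recv 16: drop; pos6(id89) recv 27: drop; pos7(id45) recv 89: fwd; pos0(id67) recv 45: drop
Round 2: pos2(id18) recv 67: fwd; pos5(id27) recv 93: fwd; pos0(id67) recv 89: fwd
Round 3: pos3(id93) recv 67: drop; pos6(id89) recv 93: fwd; pos1(id14) recv 89: fwd
Round 4: pos7(id45) recv 93: fwd; pos2(id18) recv 89: fwd
Round 5: pos0(id67) recv 93: fwd; pos3(id93) recv 89: drop
Round 6: pos1(id14) recv 93: fwd
Round 7: pos2(id18) recv 93: fwd
Round 8: pos3(id93) recv 93: ELECTED
Message ID 67 originates at pos 0; dropped at pos 3 in round 3

Answer: 3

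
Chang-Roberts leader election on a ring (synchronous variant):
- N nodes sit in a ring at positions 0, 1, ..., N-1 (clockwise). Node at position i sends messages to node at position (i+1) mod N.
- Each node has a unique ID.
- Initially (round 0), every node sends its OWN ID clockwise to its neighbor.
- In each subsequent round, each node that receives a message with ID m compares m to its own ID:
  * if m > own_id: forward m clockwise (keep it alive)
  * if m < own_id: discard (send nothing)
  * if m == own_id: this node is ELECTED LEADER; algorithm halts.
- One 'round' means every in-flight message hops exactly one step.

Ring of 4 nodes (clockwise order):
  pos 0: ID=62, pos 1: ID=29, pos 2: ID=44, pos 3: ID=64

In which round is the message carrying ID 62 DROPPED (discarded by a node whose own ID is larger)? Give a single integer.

Round 1: pos1(id29) recv 62: fwd; pos2(id44) recv 29: drop; pos3(id64) recv 44: drop; pos0(id62) recv 64: fwd
Round 2: pos2(id44) recv 62: fwd; pos1(id29) recv 64: fwd
Round 3: pos3(id64) recv 62: drop; pos2(id44) recv 64: fwd
Round 4: pos3(id64) recv 64: ELECTED
Message ID 62 originates at pos 0; dropped at pos 3 in round 3

Answer: 3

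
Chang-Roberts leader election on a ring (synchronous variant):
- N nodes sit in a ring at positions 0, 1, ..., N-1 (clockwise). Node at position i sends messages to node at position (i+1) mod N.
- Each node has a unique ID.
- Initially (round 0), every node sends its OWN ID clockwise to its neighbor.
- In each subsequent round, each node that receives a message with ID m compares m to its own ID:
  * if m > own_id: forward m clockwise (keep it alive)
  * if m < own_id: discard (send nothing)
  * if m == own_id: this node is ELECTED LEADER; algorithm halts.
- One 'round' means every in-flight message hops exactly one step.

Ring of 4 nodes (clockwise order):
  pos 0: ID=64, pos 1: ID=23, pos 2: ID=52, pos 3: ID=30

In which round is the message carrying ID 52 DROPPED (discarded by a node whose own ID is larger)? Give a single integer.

Answer: 2

Derivation:
Round 1: pos1(id23) recv 64: fwd; pos2(id52) recv 23: drop; pos3(id30) recv 52: fwd; pos0(id64) recv 30: drop
Round 2: pos2(id52) recv 64: fwd; pos0(id64) recv 52: drop
Round 3: pos3(id30) recv 64: fwd
Round 4: pos0(id64) recv 64: ELECTED
Message ID 52 originates at pos 2; dropped at pos 0 in round 2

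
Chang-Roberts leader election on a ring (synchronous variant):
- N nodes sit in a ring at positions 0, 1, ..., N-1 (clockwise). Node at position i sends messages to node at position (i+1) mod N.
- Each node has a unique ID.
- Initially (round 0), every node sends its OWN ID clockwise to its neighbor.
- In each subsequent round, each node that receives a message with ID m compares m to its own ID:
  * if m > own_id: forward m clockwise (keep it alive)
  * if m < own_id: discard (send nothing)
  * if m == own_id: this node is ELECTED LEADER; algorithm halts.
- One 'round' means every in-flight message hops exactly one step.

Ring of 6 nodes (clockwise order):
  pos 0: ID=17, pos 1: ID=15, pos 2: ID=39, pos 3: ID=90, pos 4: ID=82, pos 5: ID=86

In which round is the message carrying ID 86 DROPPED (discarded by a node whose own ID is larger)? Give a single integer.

Round 1: pos1(id15) recv 17: fwd; pos2(id39) recv 15: drop; pos3(id90) recv 39: drop; pos4(id82) recv 90: fwd; pos5(id86) recv 82: drop; pos0(id17) recv 86: fwd
Round 2: pos2(id39) recv 17: drop; pos5(id86) recv 90: fwd; pos1(id15) recv 86: fwd
Round 3: pos0(id17) recv 90: fwd; pos2(id39) recv 86: fwd
Round 4: pos1(id15) recv 90: fwd; pos3(id90) recv 86: drop
Round 5: pos2(id39) recv 90: fwd
Round 6: pos3(id90) recv 90: ELECTED
Message ID 86 originates at pos 5; dropped at pos 3 in round 4

Answer: 4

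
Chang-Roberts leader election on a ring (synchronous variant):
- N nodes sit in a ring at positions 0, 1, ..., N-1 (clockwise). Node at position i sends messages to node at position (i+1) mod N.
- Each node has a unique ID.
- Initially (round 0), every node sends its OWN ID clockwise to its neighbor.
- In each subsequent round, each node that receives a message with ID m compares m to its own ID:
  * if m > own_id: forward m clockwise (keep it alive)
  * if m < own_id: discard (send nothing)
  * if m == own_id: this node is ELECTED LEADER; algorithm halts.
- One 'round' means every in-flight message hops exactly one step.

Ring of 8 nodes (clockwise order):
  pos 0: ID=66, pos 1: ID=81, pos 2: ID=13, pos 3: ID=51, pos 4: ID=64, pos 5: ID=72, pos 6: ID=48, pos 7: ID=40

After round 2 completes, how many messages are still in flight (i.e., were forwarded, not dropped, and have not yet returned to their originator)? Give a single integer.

Round 1: pos1(id81) recv 66: drop; pos2(id13) recv 81: fwd; pos3(id51) recv 13: drop; pos4(id64) recv 51: drop; pos5(id72) recv 64: drop; pos6(id48) recv 72: fwd; pos7(id40) recv 48: fwd; pos0(id66) recv 40: drop
Round 2: pos3(id51) recv 81: fwd; pos7(id40) recv 72: fwd; pos0(id66) recv 48: drop
After round 2: 2 messages still in flight

Answer: 2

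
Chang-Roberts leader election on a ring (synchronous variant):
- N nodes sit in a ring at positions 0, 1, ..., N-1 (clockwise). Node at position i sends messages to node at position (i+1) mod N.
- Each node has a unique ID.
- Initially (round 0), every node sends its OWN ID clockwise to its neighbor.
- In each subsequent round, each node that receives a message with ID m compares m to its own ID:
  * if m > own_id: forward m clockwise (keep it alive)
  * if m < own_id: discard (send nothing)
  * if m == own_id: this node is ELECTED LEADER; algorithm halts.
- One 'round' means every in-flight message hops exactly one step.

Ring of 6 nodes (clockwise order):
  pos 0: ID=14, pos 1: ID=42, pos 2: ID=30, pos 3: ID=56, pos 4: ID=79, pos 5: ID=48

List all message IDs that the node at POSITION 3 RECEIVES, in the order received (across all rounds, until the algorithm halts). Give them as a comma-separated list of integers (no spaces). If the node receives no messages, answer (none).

Round 1: pos1(id42) recv 14: drop; pos2(id30) recv 42: fwd; pos3(id56) recv 30: drop; pos4(id79) recv 56: drop; pos5(id48) recv 79: fwd; pos0(id14) recv 48: fwd
Round 2: pos3(id56) recv 42: drop; pos0(id14) recv 79: fwd; pos1(id42) recv 48: fwd
Round 3: pos1(id42) recv 79: fwd; pos2(id30) recv 48: fwd
Round 4: pos2(id30) recv 79: fwd; pos3(id56) recv 48: drop
Round 5: pos3(id56) recv 79: fwd
Round 6: pos4(id79) recv 79: ELECTED

Answer: 30,42,48,79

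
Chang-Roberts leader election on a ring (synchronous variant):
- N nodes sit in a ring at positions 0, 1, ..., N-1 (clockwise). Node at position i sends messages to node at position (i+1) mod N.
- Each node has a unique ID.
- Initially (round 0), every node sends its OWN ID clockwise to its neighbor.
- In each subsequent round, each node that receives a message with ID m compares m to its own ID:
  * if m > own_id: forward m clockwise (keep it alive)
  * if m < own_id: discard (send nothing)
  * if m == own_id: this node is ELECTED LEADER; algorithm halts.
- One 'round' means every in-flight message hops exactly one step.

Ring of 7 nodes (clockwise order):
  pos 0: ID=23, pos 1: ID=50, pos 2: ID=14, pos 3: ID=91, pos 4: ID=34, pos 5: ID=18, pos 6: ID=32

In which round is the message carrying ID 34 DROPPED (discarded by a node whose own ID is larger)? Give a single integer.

Answer: 4

Derivation:
Round 1: pos1(id50) recv 23: drop; pos2(id14) recv 50: fwd; pos3(id91) recv 14: drop; pos4(id34) recv 91: fwd; pos5(id18) recv 34: fwd; pos6(id32) recv 18: drop; pos0(id23) recv 32: fwd
Round 2: pos3(id91) recv 50: drop; pos5(id18) recv 91: fwd; pos6(id32) recv 34: fwd; pos1(id50) recv 32: drop
Round 3: pos6(id32) recv 91: fwd; pos0(id23) recv 34: fwd
Round 4: pos0(id23) recv 91: fwd; pos1(id50) recv 34: drop
Round 5: pos1(id50) recv 91: fwd
Round 6: pos2(id14) recv 91: fwd
Round 7: pos3(id91) recv 91: ELECTED
Message ID 34 originates at pos 4; dropped at pos 1 in round 4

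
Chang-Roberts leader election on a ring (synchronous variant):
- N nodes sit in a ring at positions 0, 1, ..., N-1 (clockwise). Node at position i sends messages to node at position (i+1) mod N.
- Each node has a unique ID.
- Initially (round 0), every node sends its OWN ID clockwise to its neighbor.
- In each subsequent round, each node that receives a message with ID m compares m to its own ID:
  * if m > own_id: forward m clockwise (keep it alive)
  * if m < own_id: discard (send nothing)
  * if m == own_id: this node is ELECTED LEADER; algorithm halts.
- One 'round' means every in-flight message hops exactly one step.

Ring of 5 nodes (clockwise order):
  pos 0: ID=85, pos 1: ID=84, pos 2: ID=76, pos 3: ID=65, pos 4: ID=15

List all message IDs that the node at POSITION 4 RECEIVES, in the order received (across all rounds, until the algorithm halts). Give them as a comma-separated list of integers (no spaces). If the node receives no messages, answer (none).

Round 1: pos1(id84) recv 85: fwd; pos2(id76) recv 84: fwd; pos3(id65) recv 76: fwd; pos4(id15) recv 65: fwd; pos0(id85) recv 15: drop
Round 2: pos2(id76) recv 85: fwd; pos3(id65) recv 84: fwd; pos4(id15) recv 76: fwd; pos0(id85) recv 65: drop
Round 3: pos3(id65) recv 85: fwd; pos4(id15) recv 84: fwd; pos0(id85) recv 76: drop
Round 4: pos4(id15) recv 85: fwd; pos0(id85) recv 84: drop
Round 5: pos0(id85) recv 85: ELECTED

Answer: 65,76,84,85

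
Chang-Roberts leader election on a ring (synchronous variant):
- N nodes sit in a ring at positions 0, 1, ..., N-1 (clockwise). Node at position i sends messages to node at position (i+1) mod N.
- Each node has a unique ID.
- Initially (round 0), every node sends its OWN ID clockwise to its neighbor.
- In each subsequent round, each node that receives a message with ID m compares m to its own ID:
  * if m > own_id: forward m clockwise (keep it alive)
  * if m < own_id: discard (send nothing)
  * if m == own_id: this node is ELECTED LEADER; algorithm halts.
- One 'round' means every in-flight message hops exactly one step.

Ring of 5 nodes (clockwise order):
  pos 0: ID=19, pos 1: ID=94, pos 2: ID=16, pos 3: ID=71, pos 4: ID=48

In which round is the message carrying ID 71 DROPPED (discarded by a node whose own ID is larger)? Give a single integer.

Round 1: pos1(id94) recv 19: drop; pos2(id16) recv 94: fwd; pos3(id71) recv 16: drop; pos4(id48) recv 71: fwd; pos0(id19) recv 48: fwd
Round 2: pos3(id71) recv 94: fwd; pos0(id19) recv 71: fwd; pos1(id94) recv 48: drop
Round 3: pos4(id48) recv 94: fwd; pos1(id94) recv 71: drop
Round 4: pos0(id19) recv 94: fwd
Round 5: pos1(id94) recv 94: ELECTED
Message ID 71 originates at pos 3; dropped at pos 1 in round 3

Answer: 3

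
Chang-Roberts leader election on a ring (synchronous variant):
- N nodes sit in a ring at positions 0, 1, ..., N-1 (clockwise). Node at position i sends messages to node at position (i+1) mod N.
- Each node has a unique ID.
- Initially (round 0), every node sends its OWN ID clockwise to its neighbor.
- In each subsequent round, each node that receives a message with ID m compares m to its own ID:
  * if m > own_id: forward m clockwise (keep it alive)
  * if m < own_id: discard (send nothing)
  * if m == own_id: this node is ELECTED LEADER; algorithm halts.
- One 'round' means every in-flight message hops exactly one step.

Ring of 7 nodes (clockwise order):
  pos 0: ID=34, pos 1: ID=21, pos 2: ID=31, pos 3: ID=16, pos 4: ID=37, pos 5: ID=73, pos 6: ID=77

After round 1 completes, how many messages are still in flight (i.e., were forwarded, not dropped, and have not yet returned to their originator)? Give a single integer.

Answer: 3

Derivation:
Round 1: pos1(id21) recv 34: fwd; pos2(id31) recv 21: drop; pos3(id16) recv 31: fwd; pos4(id37) recv 16: drop; pos5(id73) recv 37: drop; pos6(id77) recv 73: drop; pos0(id34) recv 77: fwd
After round 1: 3 messages still in flight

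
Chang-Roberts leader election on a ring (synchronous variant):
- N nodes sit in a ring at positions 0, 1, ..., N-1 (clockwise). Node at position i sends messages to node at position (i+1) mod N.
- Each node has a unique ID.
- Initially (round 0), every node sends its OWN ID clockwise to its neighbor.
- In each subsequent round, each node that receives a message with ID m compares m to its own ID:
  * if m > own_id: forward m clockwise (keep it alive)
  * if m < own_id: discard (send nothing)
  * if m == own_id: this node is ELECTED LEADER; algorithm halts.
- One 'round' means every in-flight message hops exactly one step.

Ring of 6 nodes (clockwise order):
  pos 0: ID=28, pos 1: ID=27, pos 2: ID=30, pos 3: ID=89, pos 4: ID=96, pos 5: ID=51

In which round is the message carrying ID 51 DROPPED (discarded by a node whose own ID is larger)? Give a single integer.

Answer: 4

Derivation:
Round 1: pos1(id27) recv 28: fwd; pos2(id30) recv 27: drop; pos3(id89) recv 30: drop; pos4(id96) recv 89: drop; pos5(id51) recv 96: fwd; pos0(id28) recv 51: fwd
Round 2: pos2(id30) recv 28: drop; pos0(id28) recv 96: fwd; pos1(id27) recv 51: fwd
Round 3: pos1(id27) recv 96: fwd; pos2(id30) recv 51: fwd
Round 4: pos2(id30) recv 96: fwd; pos3(id89) recv 51: drop
Round 5: pos3(id89) recv 96: fwd
Round 6: pos4(id96) recv 96: ELECTED
Message ID 51 originates at pos 5; dropped at pos 3 in round 4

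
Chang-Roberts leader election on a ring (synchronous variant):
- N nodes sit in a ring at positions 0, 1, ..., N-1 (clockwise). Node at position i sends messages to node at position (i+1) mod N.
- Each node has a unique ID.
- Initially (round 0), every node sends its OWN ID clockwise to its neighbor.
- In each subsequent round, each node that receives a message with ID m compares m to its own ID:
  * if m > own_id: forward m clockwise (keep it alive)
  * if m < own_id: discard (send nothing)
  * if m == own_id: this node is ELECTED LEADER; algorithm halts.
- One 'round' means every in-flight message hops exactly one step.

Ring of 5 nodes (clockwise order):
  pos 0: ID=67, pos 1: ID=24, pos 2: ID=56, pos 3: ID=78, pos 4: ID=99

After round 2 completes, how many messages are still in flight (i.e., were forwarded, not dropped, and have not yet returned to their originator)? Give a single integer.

Answer: 2

Derivation:
Round 1: pos1(id24) recv 67: fwd; pos2(id56) recv 24: drop; pos3(id78) recv 56: drop; pos4(id99) recv 78: drop; pos0(id67) recv 99: fwd
Round 2: pos2(id56) recv 67: fwd; pos1(id24) recv 99: fwd
After round 2: 2 messages still in flight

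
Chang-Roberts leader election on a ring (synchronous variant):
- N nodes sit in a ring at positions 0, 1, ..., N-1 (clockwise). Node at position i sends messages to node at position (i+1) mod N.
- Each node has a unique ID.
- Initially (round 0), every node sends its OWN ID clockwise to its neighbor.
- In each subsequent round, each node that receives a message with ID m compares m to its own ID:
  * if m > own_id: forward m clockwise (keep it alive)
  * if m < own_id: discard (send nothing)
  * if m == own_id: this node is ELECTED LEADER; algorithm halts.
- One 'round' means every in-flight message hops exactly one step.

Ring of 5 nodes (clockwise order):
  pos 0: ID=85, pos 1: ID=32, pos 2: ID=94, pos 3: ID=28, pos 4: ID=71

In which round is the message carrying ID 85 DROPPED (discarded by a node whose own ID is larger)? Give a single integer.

Answer: 2

Derivation:
Round 1: pos1(id32) recv 85: fwd; pos2(id94) recv 32: drop; pos3(id28) recv 94: fwd; pos4(id71) recv 28: drop; pos0(id85) recv 71: drop
Round 2: pos2(id94) recv 85: drop; pos4(id71) recv 94: fwd
Round 3: pos0(id85) recv 94: fwd
Round 4: pos1(id32) recv 94: fwd
Round 5: pos2(id94) recv 94: ELECTED
Message ID 85 originates at pos 0; dropped at pos 2 in round 2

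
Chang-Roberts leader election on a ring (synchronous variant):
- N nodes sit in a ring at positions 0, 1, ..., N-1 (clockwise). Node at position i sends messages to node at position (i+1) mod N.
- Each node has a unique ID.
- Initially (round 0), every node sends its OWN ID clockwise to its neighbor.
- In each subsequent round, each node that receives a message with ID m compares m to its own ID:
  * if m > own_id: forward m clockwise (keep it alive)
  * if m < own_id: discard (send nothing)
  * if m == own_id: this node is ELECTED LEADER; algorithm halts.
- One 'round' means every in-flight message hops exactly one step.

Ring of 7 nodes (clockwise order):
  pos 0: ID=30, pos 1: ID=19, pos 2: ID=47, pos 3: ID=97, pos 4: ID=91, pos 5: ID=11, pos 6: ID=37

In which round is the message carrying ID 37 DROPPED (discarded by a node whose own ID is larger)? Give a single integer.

Round 1: pos1(id19) recv 30: fwd; pos2(id47) recv 19: drop; pos3(id97) recv 47: drop; pos4(id91) recv 97: fwd; pos5(id11) recv 91: fwd; pos6(id37) recv 11: drop; pos0(id30) recv 37: fwd
Round 2: pos2(id47) recv 30: drop; pos5(id11) recv 97: fwd; pos6(id37) recv 91: fwd; pos1(id19) recv 37: fwd
Round 3: pos6(id37) recv 97: fwd; pos0(id30) recv 91: fwd; pos2(id47) recv 37: drop
Round 4: pos0(id30) recv 97: fwd; pos1(id19) recv 91: fwd
Round 5: pos1(id19) recv 97: fwd; pos2(id47) recv 91: fwd
Round 6: pos2(id47) recv 97: fwd; pos3(id97) recv 91: drop
Round 7: pos3(id97) recv 97: ELECTED
Message ID 37 originates at pos 6; dropped at pos 2 in round 3

Answer: 3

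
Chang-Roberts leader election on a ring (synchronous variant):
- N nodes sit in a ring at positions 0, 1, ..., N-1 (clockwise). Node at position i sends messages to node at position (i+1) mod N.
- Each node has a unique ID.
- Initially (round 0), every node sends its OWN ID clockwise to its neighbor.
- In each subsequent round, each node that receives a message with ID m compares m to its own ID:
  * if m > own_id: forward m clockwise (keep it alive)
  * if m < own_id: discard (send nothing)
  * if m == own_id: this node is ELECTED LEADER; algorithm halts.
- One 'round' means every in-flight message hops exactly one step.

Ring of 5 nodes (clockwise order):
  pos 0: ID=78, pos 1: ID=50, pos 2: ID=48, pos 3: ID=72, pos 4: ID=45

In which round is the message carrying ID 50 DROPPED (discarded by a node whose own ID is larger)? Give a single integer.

Answer: 2

Derivation:
Round 1: pos1(id50) recv 78: fwd; pos2(id48) recv 50: fwd; pos3(id72) recv 48: drop; pos4(id45) recv 72: fwd; pos0(id78) recv 45: drop
Round 2: pos2(id48) recv 78: fwd; pos3(id72) recv 50: drop; pos0(id78) recv 72: drop
Round 3: pos3(id72) recv 78: fwd
Round 4: pos4(id45) recv 78: fwd
Round 5: pos0(id78) recv 78: ELECTED
Message ID 50 originates at pos 1; dropped at pos 3 in round 2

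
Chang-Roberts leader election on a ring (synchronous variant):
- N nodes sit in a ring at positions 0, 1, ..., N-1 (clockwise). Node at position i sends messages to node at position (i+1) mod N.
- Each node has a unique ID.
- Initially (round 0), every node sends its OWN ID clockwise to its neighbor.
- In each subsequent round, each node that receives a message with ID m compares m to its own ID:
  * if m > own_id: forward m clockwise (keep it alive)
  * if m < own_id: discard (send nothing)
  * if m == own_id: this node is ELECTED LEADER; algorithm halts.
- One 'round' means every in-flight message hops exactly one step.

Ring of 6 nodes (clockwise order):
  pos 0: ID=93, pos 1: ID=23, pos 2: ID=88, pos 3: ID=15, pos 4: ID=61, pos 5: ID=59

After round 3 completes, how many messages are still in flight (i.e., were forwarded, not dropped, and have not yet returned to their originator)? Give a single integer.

Round 1: pos1(id23) recv 93: fwd; pos2(id88) recv 23: drop; pos3(id15) recv 88: fwd; pos4(id61) recv 15: drop; pos5(id59) recv 61: fwd; pos0(id93) recv 59: drop
Round 2: pos2(id88) recv 93: fwd; pos4(id61) recv 88: fwd; pos0(id93) recv 61: drop
Round 3: pos3(id15) recv 93: fwd; pos5(id59) recv 88: fwd
After round 3: 2 messages still in flight

Answer: 2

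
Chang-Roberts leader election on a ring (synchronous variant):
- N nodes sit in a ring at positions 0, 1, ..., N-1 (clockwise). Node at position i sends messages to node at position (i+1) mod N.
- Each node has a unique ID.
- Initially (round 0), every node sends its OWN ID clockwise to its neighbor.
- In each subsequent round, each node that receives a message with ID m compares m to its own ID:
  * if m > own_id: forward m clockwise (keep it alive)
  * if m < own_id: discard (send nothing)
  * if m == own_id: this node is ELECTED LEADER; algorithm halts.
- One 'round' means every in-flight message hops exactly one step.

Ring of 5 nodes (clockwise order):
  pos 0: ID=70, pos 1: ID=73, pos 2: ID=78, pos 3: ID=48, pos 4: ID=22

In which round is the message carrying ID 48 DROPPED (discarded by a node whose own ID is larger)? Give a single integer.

Answer: 2

Derivation:
Round 1: pos1(id73) recv 70: drop; pos2(id78) recv 73: drop; pos3(id48) recv 78: fwd; pos4(id22) recv 48: fwd; pos0(id70) recv 22: drop
Round 2: pos4(id22) recv 78: fwd; pos0(id70) recv 48: drop
Round 3: pos0(id70) recv 78: fwd
Round 4: pos1(id73) recv 78: fwd
Round 5: pos2(id78) recv 78: ELECTED
Message ID 48 originates at pos 3; dropped at pos 0 in round 2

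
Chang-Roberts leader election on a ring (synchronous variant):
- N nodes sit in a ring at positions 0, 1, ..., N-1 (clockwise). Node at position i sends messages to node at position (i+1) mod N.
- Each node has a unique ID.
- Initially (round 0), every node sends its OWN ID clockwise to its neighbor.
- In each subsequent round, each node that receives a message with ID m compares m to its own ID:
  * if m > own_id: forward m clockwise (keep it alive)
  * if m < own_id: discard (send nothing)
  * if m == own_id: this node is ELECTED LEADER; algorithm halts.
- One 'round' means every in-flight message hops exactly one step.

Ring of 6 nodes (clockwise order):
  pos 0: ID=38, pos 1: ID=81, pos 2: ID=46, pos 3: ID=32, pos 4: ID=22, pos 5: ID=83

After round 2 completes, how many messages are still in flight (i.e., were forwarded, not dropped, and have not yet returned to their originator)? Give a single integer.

Answer: 3

Derivation:
Round 1: pos1(id81) recv 38: drop; pos2(id46) recv 81: fwd; pos3(id32) recv 46: fwd; pos4(id22) recv 32: fwd; pos5(id83) recv 22: drop; pos0(id38) recv 83: fwd
Round 2: pos3(id32) recv 81: fwd; pos4(id22) recv 46: fwd; pos5(id83) recv 32: drop; pos1(id81) recv 83: fwd
After round 2: 3 messages still in flight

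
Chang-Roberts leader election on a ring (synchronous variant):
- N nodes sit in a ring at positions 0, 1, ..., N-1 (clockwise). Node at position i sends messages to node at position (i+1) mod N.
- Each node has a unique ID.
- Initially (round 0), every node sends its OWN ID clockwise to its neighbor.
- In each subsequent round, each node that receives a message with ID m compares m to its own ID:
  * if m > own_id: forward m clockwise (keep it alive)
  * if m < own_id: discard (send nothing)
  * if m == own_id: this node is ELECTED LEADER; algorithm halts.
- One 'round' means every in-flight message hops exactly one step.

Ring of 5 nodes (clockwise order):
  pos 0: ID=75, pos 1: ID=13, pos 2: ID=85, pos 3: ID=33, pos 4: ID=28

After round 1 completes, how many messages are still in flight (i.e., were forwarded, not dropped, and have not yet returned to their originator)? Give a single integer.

Round 1: pos1(id13) recv 75: fwd; pos2(id85) recv 13: drop; pos3(id33) recv 85: fwd; pos4(id28) recv 33: fwd; pos0(id75) recv 28: drop
After round 1: 3 messages still in flight

Answer: 3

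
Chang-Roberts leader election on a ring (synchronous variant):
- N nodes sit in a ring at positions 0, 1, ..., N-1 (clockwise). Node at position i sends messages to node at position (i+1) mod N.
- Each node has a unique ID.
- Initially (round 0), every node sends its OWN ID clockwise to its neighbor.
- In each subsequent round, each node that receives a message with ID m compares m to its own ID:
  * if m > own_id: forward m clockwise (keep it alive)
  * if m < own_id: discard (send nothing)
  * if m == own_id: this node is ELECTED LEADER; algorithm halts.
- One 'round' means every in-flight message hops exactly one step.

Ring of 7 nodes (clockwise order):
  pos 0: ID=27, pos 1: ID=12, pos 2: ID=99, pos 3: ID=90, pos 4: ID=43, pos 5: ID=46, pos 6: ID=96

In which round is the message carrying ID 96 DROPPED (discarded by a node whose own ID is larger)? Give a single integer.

Answer: 3

Derivation:
Round 1: pos1(id12) recv 27: fwd; pos2(id99) recv 12: drop; pos3(id90) recv 99: fwd; pos4(id43) recv 90: fwd; pos5(id46) recv 43: drop; pos6(id96) recv 46: drop; pos0(id27) recv 96: fwd
Round 2: pos2(id99) recv 27: drop; pos4(id43) recv 99: fwd; pos5(id46) recv 90: fwd; pos1(id12) recv 96: fwd
Round 3: pos5(id46) recv 99: fwd; pos6(id96) recv 90: drop; pos2(id99) recv 96: drop
Round 4: pos6(id96) recv 99: fwd
Round 5: pos0(id27) recv 99: fwd
Round 6: pos1(id12) recv 99: fwd
Round 7: pos2(id99) recv 99: ELECTED
Message ID 96 originates at pos 6; dropped at pos 2 in round 3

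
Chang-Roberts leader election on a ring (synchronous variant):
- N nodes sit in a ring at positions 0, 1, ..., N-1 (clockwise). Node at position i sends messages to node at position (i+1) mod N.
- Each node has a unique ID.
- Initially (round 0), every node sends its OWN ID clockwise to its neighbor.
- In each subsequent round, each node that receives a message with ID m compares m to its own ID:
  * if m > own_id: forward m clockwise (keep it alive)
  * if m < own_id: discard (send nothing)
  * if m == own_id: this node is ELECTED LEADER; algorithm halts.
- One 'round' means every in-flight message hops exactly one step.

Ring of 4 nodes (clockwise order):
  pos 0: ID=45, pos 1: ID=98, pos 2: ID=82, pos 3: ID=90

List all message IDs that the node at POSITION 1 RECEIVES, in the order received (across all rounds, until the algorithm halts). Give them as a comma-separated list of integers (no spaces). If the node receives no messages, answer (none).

Round 1: pos1(id98) recv 45: drop; pos2(id82) recv 98: fwd; pos3(id90) recv 82: drop; pos0(id45) recv 90: fwd
Round 2: pos3(id90) recv 98: fwd; pos1(id98) recv 90: drop
Round 3: pos0(id45) recv 98: fwd
Round 4: pos1(id98) recv 98: ELECTED

Answer: 45,90,98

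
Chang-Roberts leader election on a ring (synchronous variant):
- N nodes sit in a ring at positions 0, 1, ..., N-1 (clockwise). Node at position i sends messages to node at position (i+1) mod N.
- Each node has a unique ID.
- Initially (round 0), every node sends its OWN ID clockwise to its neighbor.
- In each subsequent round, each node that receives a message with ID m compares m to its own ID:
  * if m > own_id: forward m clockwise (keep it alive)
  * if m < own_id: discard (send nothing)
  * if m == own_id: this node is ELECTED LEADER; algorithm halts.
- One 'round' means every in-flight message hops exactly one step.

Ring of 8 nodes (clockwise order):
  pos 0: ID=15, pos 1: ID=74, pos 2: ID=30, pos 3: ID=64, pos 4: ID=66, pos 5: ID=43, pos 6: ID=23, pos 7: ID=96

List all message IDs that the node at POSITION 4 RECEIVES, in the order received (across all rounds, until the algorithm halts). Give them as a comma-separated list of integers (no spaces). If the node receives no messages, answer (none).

Round 1: pos1(id74) recv 15: drop; pos2(id30) recv 74: fwd; pos3(id64) recv 30: drop; pos4(id66) recv 64: drop; pos5(id43) recv 66: fwd; pos6(id23) recv 43: fwd; pos7(id96) recv 23: drop; pos0(id15) recv 96: fwd
Round 2: pos3(id64) recv 74: fwd; pos6(id23) recv 66: fwd; pos7(id96) recv 43: drop; pos1(id74) recv 96: fwd
Round 3: pos4(id66) recv 74: fwd; pos7(id96) recv 66: drop; pos2(id30) recv 96: fwd
Round 4: pos5(id43) recv 74: fwd; pos3(id64) recv 96: fwd
Round 5: pos6(id23) recv 74: fwd; pos4(id66) recv 96: fwd
Round 6: pos7(id96) recv 74: drop; pos5(id43) recv 96: fwd
Round 7: pos6(id23) recv 96: fwd
Round 8: pos7(id96) recv 96: ELECTED

Answer: 64,74,96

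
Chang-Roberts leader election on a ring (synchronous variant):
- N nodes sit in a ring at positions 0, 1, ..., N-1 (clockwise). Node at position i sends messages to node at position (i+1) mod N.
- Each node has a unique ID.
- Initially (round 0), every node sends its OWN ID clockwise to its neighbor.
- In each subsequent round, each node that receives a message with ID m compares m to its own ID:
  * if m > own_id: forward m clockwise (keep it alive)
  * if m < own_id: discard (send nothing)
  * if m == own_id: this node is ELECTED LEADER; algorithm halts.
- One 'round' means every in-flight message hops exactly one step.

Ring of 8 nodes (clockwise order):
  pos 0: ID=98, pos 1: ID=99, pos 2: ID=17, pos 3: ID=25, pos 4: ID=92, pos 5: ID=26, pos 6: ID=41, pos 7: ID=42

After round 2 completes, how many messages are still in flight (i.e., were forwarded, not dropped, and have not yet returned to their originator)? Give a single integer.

Answer: 2

Derivation:
Round 1: pos1(id99) recv 98: drop; pos2(id17) recv 99: fwd; pos3(id25) recv 17: drop; pos4(id92) recv 25: drop; pos5(id26) recv 92: fwd; pos6(id41) recv 26: drop; pos7(id42) recv 41: drop; pos0(id98) recv 42: drop
Round 2: pos3(id25) recv 99: fwd; pos6(id41) recv 92: fwd
After round 2: 2 messages still in flight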